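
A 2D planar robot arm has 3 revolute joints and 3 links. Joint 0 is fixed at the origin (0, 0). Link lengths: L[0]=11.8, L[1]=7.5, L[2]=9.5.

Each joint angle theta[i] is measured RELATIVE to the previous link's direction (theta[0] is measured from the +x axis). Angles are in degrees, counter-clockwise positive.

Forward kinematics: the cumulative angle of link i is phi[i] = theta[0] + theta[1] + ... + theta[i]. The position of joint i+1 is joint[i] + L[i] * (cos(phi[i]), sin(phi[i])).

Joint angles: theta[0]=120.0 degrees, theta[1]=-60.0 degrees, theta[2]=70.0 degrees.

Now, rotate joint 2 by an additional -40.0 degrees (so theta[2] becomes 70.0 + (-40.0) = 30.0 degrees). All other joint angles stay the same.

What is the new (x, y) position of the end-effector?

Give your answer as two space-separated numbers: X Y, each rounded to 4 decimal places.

joint[0] = (0.0000, 0.0000)  (base)
link 0: phi[0] = 120 = 120 deg
  cos(120 deg) = -0.5000, sin(120 deg) = 0.8660
  joint[1] = (0.0000, 0.0000) + 11.8 * (-0.5000, 0.8660) = (0.0000 + -5.9000, 0.0000 + 10.2191) = (-5.9000, 10.2191)
link 1: phi[1] = 120 + -60 = 60 deg
  cos(60 deg) = 0.5000, sin(60 deg) = 0.8660
  joint[2] = (-5.9000, 10.2191) + 7.5 * (0.5000, 0.8660) = (-5.9000 + 3.7500, 10.2191 + 6.4952) = (-2.1500, 16.7143)
link 2: phi[2] = 120 + -60 + 30 = 90 deg
  cos(90 deg) = 0.0000, sin(90 deg) = 1.0000
  joint[3] = (-2.1500, 16.7143) + 9.5 * (0.0000, 1.0000) = (-2.1500 + 0.0000, 16.7143 + 9.5000) = (-2.1500, 26.2143)
End effector: (-2.1500, 26.2143)

Answer: -2.1500 26.2143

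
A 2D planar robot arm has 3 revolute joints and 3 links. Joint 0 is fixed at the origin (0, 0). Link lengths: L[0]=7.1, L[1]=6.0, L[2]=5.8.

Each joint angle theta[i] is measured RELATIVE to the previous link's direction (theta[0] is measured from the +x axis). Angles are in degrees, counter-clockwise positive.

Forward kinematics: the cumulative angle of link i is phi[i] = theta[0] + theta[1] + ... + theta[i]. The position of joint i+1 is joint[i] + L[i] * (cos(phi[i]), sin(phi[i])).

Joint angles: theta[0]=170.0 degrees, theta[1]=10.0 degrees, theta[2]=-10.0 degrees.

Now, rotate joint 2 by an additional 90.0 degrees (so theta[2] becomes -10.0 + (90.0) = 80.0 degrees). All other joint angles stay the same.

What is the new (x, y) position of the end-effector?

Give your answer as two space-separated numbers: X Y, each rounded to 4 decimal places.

joint[0] = (0.0000, 0.0000)  (base)
link 0: phi[0] = 170 = 170 deg
  cos(170 deg) = -0.9848, sin(170 deg) = 0.1736
  joint[1] = (0.0000, 0.0000) + 7.1 * (-0.9848, 0.1736) = (0.0000 + -6.9921, 0.0000 + 1.2329) = (-6.9921, 1.2329)
link 1: phi[1] = 170 + 10 = 180 deg
  cos(180 deg) = -1.0000, sin(180 deg) = 0.0000
  joint[2] = (-6.9921, 1.2329) + 6 * (-1.0000, 0.0000) = (-6.9921 + -6.0000, 1.2329 + 0.0000) = (-12.9921, 1.2329)
link 2: phi[2] = 170 + 10 + 80 = 260 deg
  cos(260 deg) = -0.1736, sin(260 deg) = -0.9848
  joint[3] = (-12.9921, 1.2329) + 5.8 * (-0.1736, -0.9848) = (-12.9921 + -1.0072, 1.2329 + -5.7119) = (-13.9993, -4.4790)
End effector: (-13.9993, -4.4790)

Answer: -13.9993 -4.4790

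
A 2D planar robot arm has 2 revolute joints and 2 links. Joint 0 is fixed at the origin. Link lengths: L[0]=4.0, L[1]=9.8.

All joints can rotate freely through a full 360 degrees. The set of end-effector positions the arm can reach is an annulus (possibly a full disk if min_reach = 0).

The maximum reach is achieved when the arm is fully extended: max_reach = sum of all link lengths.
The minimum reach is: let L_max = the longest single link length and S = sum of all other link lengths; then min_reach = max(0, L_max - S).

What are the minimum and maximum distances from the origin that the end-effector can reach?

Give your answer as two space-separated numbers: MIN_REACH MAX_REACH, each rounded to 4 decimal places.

Answer: 5.8000 13.8000

Derivation:
Link lengths: [4.0, 9.8]
max_reach = 4 + 9.8 = 13.8
L_max = max([4.0, 9.8]) = 9.8
S (sum of others) = 13.8 - 9.8 = 4
min_reach = max(0, 9.8 - 4) = max(0, 5.8) = 5.8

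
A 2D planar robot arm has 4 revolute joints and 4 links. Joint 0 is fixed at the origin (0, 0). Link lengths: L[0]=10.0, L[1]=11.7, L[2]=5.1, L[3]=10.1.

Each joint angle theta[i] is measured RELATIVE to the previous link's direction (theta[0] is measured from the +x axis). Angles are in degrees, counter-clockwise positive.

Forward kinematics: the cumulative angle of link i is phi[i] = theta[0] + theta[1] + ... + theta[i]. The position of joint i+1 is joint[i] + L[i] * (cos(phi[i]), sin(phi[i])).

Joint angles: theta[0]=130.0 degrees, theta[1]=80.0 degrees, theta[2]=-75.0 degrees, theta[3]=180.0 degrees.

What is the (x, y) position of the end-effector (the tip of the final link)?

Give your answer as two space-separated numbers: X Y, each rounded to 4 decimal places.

Answer: -13.0248 -1.7251

Derivation:
joint[0] = (0.0000, 0.0000)  (base)
link 0: phi[0] = 130 = 130 deg
  cos(130 deg) = -0.6428, sin(130 deg) = 0.7660
  joint[1] = (0.0000, 0.0000) + 10 * (-0.6428, 0.7660) = (0.0000 + -6.4279, 0.0000 + 7.6604) = (-6.4279, 7.6604)
link 1: phi[1] = 130 + 80 = 210 deg
  cos(210 deg) = -0.8660, sin(210 deg) = -0.5000
  joint[2] = (-6.4279, 7.6604) + 11.7 * (-0.8660, -0.5000) = (-6.4279 + -10.1325, 7.6604 + -5.8500) = (-16.5604, 1.8104)
link 2: phi[2] = 130 + 80 + -75 = 135 deg
  cos(135 deg) = -0.7071, sin(135 deg) = 0.7071
  joint[3] = (-16.5604, 1.8104) + 5.1 * (-0.7071, 0.7071) = (-16.5604 + -3.6062, 1.8104 + 3.6062) = (-20.1666, 5.4167)
link 3: phi[3] = 130 + 80 + -75 + 180 = 315 deg
  cos(315 deg) = 0.7071, sin(315 deg) = -0.7071
  joint[4] = (-20.1666, 5.4167) + 10.1 * (0.7071, -0.7071) = (-20.1666 + 7.1418, 5.4167 + -7.1418) = (-13.0248, -1.7251)
End effector: (-13.0248, -1.7251)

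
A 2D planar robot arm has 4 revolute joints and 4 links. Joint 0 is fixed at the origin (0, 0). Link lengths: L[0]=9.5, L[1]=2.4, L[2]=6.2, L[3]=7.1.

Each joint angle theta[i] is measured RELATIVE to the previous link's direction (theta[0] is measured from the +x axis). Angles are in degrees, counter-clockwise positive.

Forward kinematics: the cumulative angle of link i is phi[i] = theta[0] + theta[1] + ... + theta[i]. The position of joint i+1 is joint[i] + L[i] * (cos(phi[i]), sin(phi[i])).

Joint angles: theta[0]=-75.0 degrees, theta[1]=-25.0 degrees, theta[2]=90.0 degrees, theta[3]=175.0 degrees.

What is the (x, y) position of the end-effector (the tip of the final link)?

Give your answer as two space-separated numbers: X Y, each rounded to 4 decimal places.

joint[0] = (0.0000, 0.0000)  (base)
link 0: phi[0] = -75 = -75 deg
  cos(-75 deg) = 0.2588, sin(-75 deg) = -0.9659
  joint[1] = (0.0000, 0.0000) + 9.5 * (0.2588, -0.9659) = (0.0000 + 2.4588, 0.0000 + -9.1763) = (2.4588, -9.1763)
link 1: phi[1] = -75 + -25 = -100 deg
  cos(-100 deg) = -0.1736, sin(-100 deg) = -0.9848
  joint[2] = (2.4588, -9.1763) + 2.4 * (-0.1736, -0.9848) = (2.4588 + -0.4168, -9.1763 + -2.3635) = (2.0420, -11.5398)
link 2: phi[2] = -75 + -25 + 90 = -10 deg
  cos(-10 deg) = 0.9848, sin(-10 deg) = -0.1736
  joint[3] = (2.0420, -11.5398) + 6.2 * (0.9848, -0.1736) = (2.0420 + 6.1058, -11.5398 + -1.0766) = (8.1478, -12.6165)
link 3: phi[3] = -75 + -25 + 90 + 175 = 165 deg
  cos(165 deg) = -0.9659, sin(165 deg) = 0.2588
  joint[4] = (8.1478, -12.6165) + 7.1 * (-0.9659, 0.2588) = (8.1478 + -6.8581, -12.6165 + 1.8376) = (1.2898, -10.7788)
End effector: (1.2898, -10.7788)

Answer: 1.2898 -10.7788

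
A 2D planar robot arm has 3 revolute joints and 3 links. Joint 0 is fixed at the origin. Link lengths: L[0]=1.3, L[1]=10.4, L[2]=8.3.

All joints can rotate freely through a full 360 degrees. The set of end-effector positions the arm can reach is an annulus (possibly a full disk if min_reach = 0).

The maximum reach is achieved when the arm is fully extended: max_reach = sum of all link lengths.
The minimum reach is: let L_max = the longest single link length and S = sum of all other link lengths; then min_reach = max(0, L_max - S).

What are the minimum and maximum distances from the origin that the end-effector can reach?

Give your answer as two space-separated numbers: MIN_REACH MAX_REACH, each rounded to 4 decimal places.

Answer: 0.8000 20.0000

Derivation:
Link lengths: [1.3, 10.4, 8.3]
max_reach = 1.3 + 10.4 + 8.3 = 20
L_max = max([1.3, 10.4, 8.3]) = 10.4
S (sum of others) = 20 - 10.4 = 9.6
min_reach = max(0, 10.4 - 9.6) = max(0, 0.8) = 0.8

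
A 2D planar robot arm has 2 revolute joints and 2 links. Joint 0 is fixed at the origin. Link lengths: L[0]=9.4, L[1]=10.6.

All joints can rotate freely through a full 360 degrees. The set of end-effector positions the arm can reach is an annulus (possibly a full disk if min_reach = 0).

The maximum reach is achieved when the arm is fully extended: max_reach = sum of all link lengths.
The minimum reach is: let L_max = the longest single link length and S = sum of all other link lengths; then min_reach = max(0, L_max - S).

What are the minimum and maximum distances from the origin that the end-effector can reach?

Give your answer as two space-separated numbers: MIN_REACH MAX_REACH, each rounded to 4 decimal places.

Answer: 1.2000 20.0000

Derivation:
Link lengths: [9.4, 10.6]
max_reach = 9.4 + 10.6 = 20
L_max = max([9.4, 10.6]) = 10.6
S (sum of others) = 20 - 10.6 = 9.4
min_reach = max(0, 10.6 - 9.4) = max(0, 1.2) = 1.2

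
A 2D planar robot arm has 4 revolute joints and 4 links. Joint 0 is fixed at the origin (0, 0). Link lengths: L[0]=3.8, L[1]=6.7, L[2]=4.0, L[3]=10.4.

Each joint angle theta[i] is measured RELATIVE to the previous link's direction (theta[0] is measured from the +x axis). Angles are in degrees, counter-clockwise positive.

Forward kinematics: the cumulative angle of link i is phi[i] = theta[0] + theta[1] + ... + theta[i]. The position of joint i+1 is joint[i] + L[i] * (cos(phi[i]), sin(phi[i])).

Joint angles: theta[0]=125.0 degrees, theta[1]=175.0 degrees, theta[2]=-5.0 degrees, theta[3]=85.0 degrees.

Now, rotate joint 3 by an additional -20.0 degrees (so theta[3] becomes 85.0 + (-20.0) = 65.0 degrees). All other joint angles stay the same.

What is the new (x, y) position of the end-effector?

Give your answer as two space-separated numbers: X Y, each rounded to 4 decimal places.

joint[0] = (0.0000, 0.0000)  (base)
link 0: phi[0] = 125 = 125 deg
  cos(125 deg) = -0.5736, sin(125 deg) = 0.8192
  joint[1] = (0.0000, 0.0000) + 3.8 * (-0.5736, 0.8192) = (0.0000 + -2.1796, 0.0000 + 3.1128) = (-2.1796, 3.1128)
link 1: phi[1] = 125 + 175 = 300 deg
  cos(300 deg) = 0.5000, sin(300 deg) = -0.8660
  joint[2] = (-2.1796, 3.1128) + 6.7 * (0.5000, -0.8660) = (-2.1796 + 3.3500, 3.1128 + -5.8024) = (1.1704, -2.6896)
link 2: phi[2] = 125 + 175 + -5 = 295 deg
  cos(295 deg) = 0.4226, sin(295 deg) = -0.9063
  joint[3] = (1.1704, -2.6896) + 4 * (0.4226, -0.9063) = (1.1704 + 1.6905, -2.6896 + -3.6252) = (2.8609, -6.3148)
link 3: phi[3] = 125 + 175 + -5 + 65 = 360 deg
  cos(360 deg) = 1.0000, sin(360 deg) = -0.0000
  joint[4] = (2.8609, -6.3148) + 10.4 * (1.0000, -0.0000) = (2.8609 + 10.4000, -6.3148 + -0.0000) = (13.2609, -6.3148)
End effector: (13.2609, -6.3148)

Answer: 13.2609 -6.3148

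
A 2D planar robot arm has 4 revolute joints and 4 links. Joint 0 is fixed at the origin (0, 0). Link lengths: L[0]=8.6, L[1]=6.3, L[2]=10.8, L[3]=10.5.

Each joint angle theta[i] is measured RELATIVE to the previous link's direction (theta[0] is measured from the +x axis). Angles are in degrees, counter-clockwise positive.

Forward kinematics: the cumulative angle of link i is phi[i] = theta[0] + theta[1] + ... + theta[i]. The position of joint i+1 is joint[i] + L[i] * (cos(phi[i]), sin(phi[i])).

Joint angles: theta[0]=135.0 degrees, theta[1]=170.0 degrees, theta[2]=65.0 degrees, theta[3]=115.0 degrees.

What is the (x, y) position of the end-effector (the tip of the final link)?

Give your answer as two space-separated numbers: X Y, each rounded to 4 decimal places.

Answer: 2.1458 11.3970

Derivation:
joint[0] = (0.0000, 0.0000)  (base)
link 0: phi[0] = 135 = 135 deg
  cos(135 deg) = -0.7071, sin(135 deg) = 0.7071
  joint[1] = (0.0000, 0.0000) + 8.6 * (-0.7071, 0.7071) = (0.0000 + -6.0811, 0.0000 + 6.0811) = (-6.0811, 6.0811)
link 1: phi[1] = 135 + 170 = 305 deg
  cos(305 deg) = 0.5736, sin(305 deg) = -0.8192
  joint[2] = (-6.0811, 6.0811) + 6.3 * (0.5736, -0.8192) = (-6.0811 + 3.6135, 6.0811 + -5.1607) = (-2.4676, 0.9205)
link 2: phi[2] = 135 + 170 + 65 = 370 deg
  cos(370 deg) = 0.9848, sin(370 deg) = 0.1736
  joint[3] = (-2.4676, 0.9205) + 10.8 * (0.9848, 0.1736) = (-2.4676 + 10.6359, 0.9205 + 1.8754) = (8.1683, 2.7959)
link 3: phi[3] = 135 + 170 + 65 + 115 = 485 deg
  cos(485 deg) = -0.5736, sin(485 deg) = 0.8192
  joint[4] = (8.1683, 2.7959) + 10.5 * (-0.5736, 0.8192) = (8.1683 + -6.0226, 2.7959 + 8.6011) = (2.1458, 11.3970)
End effector: (2.1458, 11.3970)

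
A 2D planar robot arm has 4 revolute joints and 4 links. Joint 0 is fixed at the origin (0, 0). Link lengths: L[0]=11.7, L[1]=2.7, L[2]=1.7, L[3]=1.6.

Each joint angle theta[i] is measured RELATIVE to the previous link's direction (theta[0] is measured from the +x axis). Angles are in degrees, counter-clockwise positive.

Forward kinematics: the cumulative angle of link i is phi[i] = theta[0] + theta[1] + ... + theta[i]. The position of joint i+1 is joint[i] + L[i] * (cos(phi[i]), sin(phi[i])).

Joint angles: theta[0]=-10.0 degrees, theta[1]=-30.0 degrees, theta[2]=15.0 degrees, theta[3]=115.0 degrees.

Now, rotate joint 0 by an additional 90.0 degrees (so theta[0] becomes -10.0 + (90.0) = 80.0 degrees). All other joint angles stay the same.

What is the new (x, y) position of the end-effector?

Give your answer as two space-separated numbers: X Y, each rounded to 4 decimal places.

joint[0] = (0.0000, 0.0000)  (base)
link 0: phi[0] = 80 = 80 deg
  cos(80 deg) = 0.1736, sin(80 deg) = 0.9848
  joint[1] = (0.0000, 0.0000) + 11.7 * (0.1736, 0.9848) = (0.0000 + 2.0317, 0.0000 + 11.5223) = (2.0317, 11.5223)
link 1: phi[1] = 80 + -30 = 50 deg
  cos(50 deg) = 0.6428, sin(50 deg) = 0.7660
  joint[2] = (2.0317, 11.5223) + 2.7 * (0.6428, 0.7660) = (2.0317 + 1.7355, 11.5223 + 2.0683) = (3.7672, 13.5906)
link 2: phi[2] = 80 + -30 + 15 = 65 deg
  cos(65 deg) = 0.4226, sin(65 deg) = 0.9063
  joint[3] = (3.7672, 13.5906) + 1.7 * (0.4226, 0.9063) = (3.7672 + 0.7185, 13.5906 + 1.5407) = (4.4857, 15.1313)
link 3: phi[3] = 80 + -30 + 15 + 115 = 180 deg
  cos(180 deg) = -1.0000, sin(180 deg) = 0.0000
  joint[4] = (4.4857, 15.1313) + 1.6 * (-1.0000, 0.0000) = (4.4857 + -1.6000, 15.1313 + 0.0000) = (2.8857, 15.1313)
End effector: (2.8857, 15.1313)

Answer: 2.8857 15.1313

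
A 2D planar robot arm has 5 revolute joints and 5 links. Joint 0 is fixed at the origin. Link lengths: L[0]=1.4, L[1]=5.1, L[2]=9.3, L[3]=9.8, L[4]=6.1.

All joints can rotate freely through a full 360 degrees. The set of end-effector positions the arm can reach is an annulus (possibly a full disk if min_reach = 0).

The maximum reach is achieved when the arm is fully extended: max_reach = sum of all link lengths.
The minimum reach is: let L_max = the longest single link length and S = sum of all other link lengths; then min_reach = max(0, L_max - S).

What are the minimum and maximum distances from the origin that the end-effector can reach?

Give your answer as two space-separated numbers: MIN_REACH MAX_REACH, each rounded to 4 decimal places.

Link lengths: [1.4, 5.1, 9.3, 9.8, 6.1]
max_reach = 1.4 + 5.1 + 9.3 + 9.8 + 6.1 = 31.7
L_max = max([1.4, 5.1, 9.3, 9.8, 6.1]) = 9.8
S (sum of others) = 31.7 - 9.8 = 21.9
min_reach = max(0, 9.8 - 21.9) = max(0, -12.1) = 0

Answer: 0.0000 31.7000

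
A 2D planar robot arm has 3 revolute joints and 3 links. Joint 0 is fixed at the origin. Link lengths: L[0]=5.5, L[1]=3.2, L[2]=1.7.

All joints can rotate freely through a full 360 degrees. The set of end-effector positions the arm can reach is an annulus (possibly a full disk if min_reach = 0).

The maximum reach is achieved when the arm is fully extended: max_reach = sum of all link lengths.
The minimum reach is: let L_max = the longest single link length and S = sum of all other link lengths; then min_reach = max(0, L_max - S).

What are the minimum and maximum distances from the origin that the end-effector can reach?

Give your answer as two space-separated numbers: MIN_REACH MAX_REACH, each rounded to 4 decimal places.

Answer: 0.6000 10.4000

Derivation:
Link lengths: [5.5, 3.2, 1.7]
max_reach = 5.5 + 3.2 + 1.7 = 10.4
L_max = max([5.5, 3.2, 1.7]) = 5.5
S (sum of others) = 10.4 - 5.5 = 4.9
min_reach = max(0, 5.5 - 4.9) = max(0, 0.6) = 0.6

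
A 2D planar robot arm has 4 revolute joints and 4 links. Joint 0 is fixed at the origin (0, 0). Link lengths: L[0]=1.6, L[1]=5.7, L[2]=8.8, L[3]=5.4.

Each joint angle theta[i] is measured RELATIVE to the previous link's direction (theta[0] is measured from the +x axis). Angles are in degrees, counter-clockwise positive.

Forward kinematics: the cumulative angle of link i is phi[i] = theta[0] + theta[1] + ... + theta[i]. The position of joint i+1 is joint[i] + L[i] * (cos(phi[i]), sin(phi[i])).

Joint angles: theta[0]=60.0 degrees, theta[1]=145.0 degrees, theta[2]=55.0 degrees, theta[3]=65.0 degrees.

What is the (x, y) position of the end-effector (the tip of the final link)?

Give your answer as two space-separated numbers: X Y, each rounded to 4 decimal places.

Answer: -1.4706 -12.7869

Derivation:
joint[0] = (0.0000, 0.0000)  (base)
link 0: phi[0] = 60 = 60 deg
  cos(60 deg) = 0.5000, sin(60 deg) = 0.8660
  joint[1] = (0.0000, 0.0000) + 1.6 * (0.5000, 0.8660) = (0.0000 + 0.8000, 0.0000 + 1.3856) = (0.8000, 1.3856)
link 1: phi[1] = 60 + 145 = 205 deg
  cos(205 deg) = -0.9063, sin(205 deg) = -0.4226
  joint[2] = (0.8000, 1.3856) + 5.7 * (-0.9063, -0.4226) = (0.8000 + -5.1660, 1.3856 + -2.4089) = (-4.3660, -1.0233)
link 2: phi[2] = 60 + 145 + 55 = 260 deg
  cos(260 deg) = -0.1736, sin(260 deg) = -0.9848
  joint[3] = (-4.3660, -1.0233) + 8.8 * (-0.1736, -0.9848) = (-4.3660 + -1.5281, -1.0233 + -8.6663) = (-5.8941, -9.6896)
link 3: phi[3] = 60 + 145 + 55 + 65 = 325 deg
  cos(325 deg) = 0.8192, sin(325 deg) = -0.5736
  joint[4] = (-5.8941, -9.6896) + 5.4 * (0.8192, -0.5736) = (-5.8941 + 4.4234, -9.6896 + -3.0973) = (-1.4706, -12.7869)
End effector: (-1.4706, -12.7869)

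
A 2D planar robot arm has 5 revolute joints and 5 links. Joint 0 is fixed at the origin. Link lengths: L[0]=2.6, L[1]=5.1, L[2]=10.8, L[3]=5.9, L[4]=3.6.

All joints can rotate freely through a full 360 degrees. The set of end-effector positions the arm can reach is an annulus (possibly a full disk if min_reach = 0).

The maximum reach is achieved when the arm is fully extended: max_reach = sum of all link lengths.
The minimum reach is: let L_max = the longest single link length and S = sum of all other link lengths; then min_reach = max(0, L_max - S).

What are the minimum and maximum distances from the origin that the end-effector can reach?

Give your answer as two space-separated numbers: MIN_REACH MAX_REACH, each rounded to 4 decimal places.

Answer: 0.0000 28.0000

Derivation:
Link lengths: [2.6, 5.1, 10.8, 5.9, 3.6]
max_reach = 2.6 + 5.1 + 10.8 + 5.9 + 3.6 = 28
L_max = max([2.6, 5.1, 10.8, 5.9, 3.6]) = 10.8
S (sum of others) = 28 - 10.8 = 17.2
min_reach = max(0, 10.8 - 17.2) = max(0, -6.4) = 0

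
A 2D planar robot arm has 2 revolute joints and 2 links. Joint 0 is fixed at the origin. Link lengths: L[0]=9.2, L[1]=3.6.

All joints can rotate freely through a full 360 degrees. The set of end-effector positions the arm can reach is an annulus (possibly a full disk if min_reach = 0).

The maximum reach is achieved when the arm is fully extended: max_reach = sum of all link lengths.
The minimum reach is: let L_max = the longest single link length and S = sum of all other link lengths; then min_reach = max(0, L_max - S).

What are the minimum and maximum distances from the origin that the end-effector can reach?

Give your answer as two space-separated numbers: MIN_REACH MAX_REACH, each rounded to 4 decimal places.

Link lengths: [9.2, 3.6]
max_reach = 9.2 + 3.6 = 12.8
L_max = max([9.2, 3.6]) = 9.2
S (sum of others) = 12.8 - 9.2 = 3.6
min_reach = max(0, 9.2 - 3.6) = max(0, 5.6) = 5.6

Answer: 5.6000 12.8000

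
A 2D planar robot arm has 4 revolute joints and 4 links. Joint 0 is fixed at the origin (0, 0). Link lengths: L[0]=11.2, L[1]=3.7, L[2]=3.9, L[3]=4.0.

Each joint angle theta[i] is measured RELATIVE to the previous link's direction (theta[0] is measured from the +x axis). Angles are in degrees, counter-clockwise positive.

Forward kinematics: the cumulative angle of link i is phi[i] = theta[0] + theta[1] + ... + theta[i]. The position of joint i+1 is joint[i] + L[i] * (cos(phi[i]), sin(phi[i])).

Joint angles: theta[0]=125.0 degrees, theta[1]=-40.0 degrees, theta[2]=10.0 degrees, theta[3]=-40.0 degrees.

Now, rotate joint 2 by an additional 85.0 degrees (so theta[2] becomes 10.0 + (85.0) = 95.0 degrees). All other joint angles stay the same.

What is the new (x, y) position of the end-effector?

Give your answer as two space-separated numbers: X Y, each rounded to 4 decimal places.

joint[0] = (0.0000, 0.0000)  (base)
link 0: phi[0] = 125 = 125 deg
  cos(125 deg) = -0.5736, sin(125 deg) = 0.8192
  joint[1] = (0.0000, 0.0000) + 11.2 * (-0.5736, 0.8192) = (0.0000 + -6.4241, 0.0000 + 9.1745) = (-6.4241, 9.1745)
link 1: phi[1] = 125 + -40 = 85 deg
  cos(85 deg) = 0.0872, sin(85 deg) = 0.9962
  joint[2] = (-6.4241, 9.1745) + 3.7 * (0.0872, 0.9962) = (-6.4241 + 0.3225, 9.1745 + 3.6859) = (-6.1016, 12.8604)
link 2: phi[2] = 125 + -40 + 95 = 180 deg
  cos(180 deg) = -1.0000, sin(180 deg) = 0.0000
  joint[3] = (-6.1016, 12.8604) + 3.9 * (-1.0000, 0.0000) = (-6.1016 + -3.9000, 12.8604 + 0.0000) = (-10.0016, 12.8604)
link 3: phi[3] = 125 + -40 + 95 + -40 = 140 deg
  cos(140 deg) = -0.7660, sin(140 deg) = 0.6428
  joint[4] = (-10.0016, 12.8604) + 4 * (-0.7660, 0.6428) = (-10.0016 + -3.0642, 12.8604 + 2.5712) = (-13.0658, 15.4316)
End effector: (-13.0658, 15.4316)

Answer: -13.0658 15.4316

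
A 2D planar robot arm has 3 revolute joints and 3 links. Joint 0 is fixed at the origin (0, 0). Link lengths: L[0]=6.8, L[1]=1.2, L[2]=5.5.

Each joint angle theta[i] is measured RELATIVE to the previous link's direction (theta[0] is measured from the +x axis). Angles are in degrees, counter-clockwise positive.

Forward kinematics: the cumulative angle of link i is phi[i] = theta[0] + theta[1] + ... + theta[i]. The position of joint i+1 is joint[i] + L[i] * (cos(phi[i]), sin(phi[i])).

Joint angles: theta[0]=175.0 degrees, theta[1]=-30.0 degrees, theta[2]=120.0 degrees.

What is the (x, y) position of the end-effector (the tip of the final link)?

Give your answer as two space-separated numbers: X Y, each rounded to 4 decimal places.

joint[0] = (0.0000, 0.0000)  (base)
link 0: phi[0] = 175 = 175 deg
  cos(175 deg) = -0.9962, sin(175 deg) = 0.0872
  joint[1] = (0.0000, 0.0000) + 6.8 * (-0.9962, 0.0872) = (0.0000 + -6.7741, 0.0000 + 0.5927) = (-6.7741, 0.5927)
link 1: phi[1] = 175 + -30 = 145 deg
  cos(145 deg) = -0.8192, sin(145 deg) = 0.5736
  joint[2] = (-6.7741, 0.5927) + 1.2 * (-0.8192, 0.5736) = (-6.7741 + -0.9830, 0.5927 + 0.6883) = (-7.7571, 1.2810)
link 2: phi[2] = 175 + -30 + 120 = 265 deg
  cos(265 deg) = -0.0872, sin(265 deg) = -0.9962
  joint[3] = (-7.7571, 1.2810) + 5.5 * (-0.0872, -0.9962) = (-7.7571 + -0.4794, 1.2810 + -5.4791) = (-8.2365, -4.1981)
End effector: (-8.2365, -4.1981)

Answer: -8.2365 -4.1981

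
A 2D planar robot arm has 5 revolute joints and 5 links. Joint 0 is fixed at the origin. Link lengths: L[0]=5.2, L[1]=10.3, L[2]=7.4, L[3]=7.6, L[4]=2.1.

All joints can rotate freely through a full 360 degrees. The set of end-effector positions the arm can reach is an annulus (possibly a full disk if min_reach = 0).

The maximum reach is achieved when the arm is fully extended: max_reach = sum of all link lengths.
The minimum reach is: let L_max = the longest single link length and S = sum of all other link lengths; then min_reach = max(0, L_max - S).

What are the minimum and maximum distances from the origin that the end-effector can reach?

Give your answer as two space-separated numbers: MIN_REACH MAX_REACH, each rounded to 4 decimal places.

Link lengths: [5.2, 10.3, 7.4, 7.6, 2.1]
max_reach = 5.2 + 10.3 + 7.4 + 7.6 + 2.1 = 32.6
L_max = max([5.2, 10.3, 7.4, 7.6, 2.1]) = 10.3
S (sum of others) = 32.6 - 10.3 = 22.3
min_reach = max(0, 10.3 - 22.3) = max(0, -12) = 0

Answer: 0.0000 32.6000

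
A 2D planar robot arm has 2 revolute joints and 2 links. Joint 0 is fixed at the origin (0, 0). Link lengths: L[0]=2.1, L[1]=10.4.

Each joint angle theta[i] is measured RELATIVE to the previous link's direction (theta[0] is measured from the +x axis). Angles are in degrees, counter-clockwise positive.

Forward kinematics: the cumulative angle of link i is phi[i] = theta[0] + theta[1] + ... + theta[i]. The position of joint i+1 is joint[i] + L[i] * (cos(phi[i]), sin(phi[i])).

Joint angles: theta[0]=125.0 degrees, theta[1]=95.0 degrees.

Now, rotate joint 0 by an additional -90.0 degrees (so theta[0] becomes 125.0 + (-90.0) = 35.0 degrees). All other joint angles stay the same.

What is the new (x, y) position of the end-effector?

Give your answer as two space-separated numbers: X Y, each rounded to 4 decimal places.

joint[0] = (0.0000, 0.0000)  (base)
link 0: phi[0] = 35 = 35 deg
  cos(35 deg) = 0.8192, sin(35 deg) = 0.5736
  joint[1] = (0.0000, 0.0000) + 2.1 * (0.8192, 0.5736) = (0.0000 + 1.7202, 0.0000 + 1.2045) = (1.7202, 1.2045)
link 1: phi[1] = 35 + 95 = 130 deg
  cos(130 deg) = -0.6428, sin(130 deg) = 0.7660
  joint[2] = (1.7202, 1.2045) + 10.4 * (-0.6428, 0.7660) = (1.7202 + -6.6850, 1.2045 + 7.9669) = (-4.9648, 9.1714)
End effector: (-4.9648, 9.1714)

Answer: -4.9648 9.1714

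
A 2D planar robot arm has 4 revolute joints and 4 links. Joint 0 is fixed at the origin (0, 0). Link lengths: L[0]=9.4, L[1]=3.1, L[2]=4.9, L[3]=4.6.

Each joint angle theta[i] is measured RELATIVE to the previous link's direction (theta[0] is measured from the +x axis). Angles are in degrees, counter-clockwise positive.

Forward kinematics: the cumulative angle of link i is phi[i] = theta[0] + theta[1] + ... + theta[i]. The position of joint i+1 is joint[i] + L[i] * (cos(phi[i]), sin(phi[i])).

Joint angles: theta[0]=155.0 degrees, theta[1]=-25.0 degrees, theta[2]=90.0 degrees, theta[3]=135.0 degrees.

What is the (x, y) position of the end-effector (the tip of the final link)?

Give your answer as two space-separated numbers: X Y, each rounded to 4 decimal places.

joint[0] = (0.0000, 0.0000)  (base)
link 0: phi[0] = 155 = 155 deg
  cos(155 deg) = -0.9063, sin(155 deg) = 0.4226
  joint[1] = (0.0000, 0.0000) + 9.4 * (-0.9063, 0.4226) = (0.0000 + -8.5193, 0.0000 + 3.9726) = (-8.5193, 3.9726)
link 1: phi[1] = 155 + -25 = 130 deg
  cos(130 deg) = -0.6428, sin(130 deg) = 0.7660
  joint[2] = (-8.5193, 3.9726) + 3.1 * (-0.6428, 0.7660) = (-8.5193 + -1.9926, 3.9726 + 2.3747) = (-10.5119, 6.3473)
link 2: phi[2] = 155 + -25 + 90 = 220 deg
  cos(220 deg) = -0.7660, sin(220 deg) = -0.6428
  joint[3] = (-10.5119, 6.3473) + 4.9 * (-0.7660, -0.6428) = (-10.5119 + -3.7536, 6.3473 + -3.1497) = (-14.2656, 3.1977)
link 3: phi[3] = 155 + -25 + 90 + 135 = 355 deg
  cos(355 deg) = 0.9962, sin(355 deg) = -0.0872
  joint[4] = (-14.2656, 3.1977) + 4.6 * (0.9962, -0.0872) = (-14.2656 + 4.5825, 3.1977 + -0.4009) = (-9.6831, 2.7968)
End effector: (-9.6831, 2.7968)

Answer: -9.6831 2.7968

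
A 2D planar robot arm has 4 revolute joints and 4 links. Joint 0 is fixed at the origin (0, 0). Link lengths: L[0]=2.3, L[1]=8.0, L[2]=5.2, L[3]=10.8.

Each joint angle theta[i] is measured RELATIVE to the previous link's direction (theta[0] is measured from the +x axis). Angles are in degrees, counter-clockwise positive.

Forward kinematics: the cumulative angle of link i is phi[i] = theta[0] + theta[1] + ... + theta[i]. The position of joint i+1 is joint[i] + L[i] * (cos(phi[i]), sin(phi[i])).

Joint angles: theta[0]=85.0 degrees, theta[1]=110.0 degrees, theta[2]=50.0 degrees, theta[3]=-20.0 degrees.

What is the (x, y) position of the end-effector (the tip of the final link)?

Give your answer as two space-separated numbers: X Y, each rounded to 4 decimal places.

Answer: -17.3613 -12.1289

Derivation:
joint[0] = (0.0000, 0.0000)  (base)
link 0: phi[0] = 85 = 85 deg
  cos(85 deg) = 0.0872, sin(85 deg) = 0.9962
  joint[1] = (0.0000, 0.0000) + 2.3 * (0.0872, 0.9962) = (0.0000 + 0.2005, 0.0000 + 2.2912) = (0.2005, 2.2912)
link 1: phi[1] = 85 + 110 = 195 deg
  cos(195 deg) = -0.9659, sin(195 deg) = -0.2588
  joint[2] = (0.2005, 2.2912) + 8 * (-0.9659, -0.2588) = (0.2005 + -7.7274, 2.2912 + -2.0706) = (-7.5269, 0.2207)
link 2: phi[2] = 85 + 110 + 50 = 245 deg
  cos(245 deg) = -0.4226, sin(245 deg) = -0.9063
  joint[3] = (-7.5269, 0.2207) + 5.2 * (-0.4226, -0.9063) = (-7.5269 + -2.1976, 0.2207 + -4.7128) = (-9.7246, -4.4921)
link 3: phi[3] = 85 + 110 + 50 + -20 = 225 deg
  cos(225 deg) = -0.7071, sin(225 deg) = -0.7071
  joint[4] = (-9.7246, -4.4921) + 10.8 * (-0.7071, -0.7071) = (-9.7246 + -7.6368, -4.4921 + -7.6368) = (-17.3613, -12.1289)
End effector: (-17.3613, -12.1289)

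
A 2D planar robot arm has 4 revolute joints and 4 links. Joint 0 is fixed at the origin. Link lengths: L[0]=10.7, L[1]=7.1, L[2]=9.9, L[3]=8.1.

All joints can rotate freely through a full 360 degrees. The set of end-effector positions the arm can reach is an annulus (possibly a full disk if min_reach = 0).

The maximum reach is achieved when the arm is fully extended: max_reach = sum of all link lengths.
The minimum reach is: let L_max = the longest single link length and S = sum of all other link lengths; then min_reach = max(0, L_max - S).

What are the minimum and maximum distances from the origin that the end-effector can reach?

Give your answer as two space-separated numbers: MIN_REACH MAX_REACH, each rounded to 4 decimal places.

Link lengths: [10.7, 7.1, 9.9, 8.1]
max_reach = 10.7 + 7.1 + 9.9 + 8.1 = 35.8
L_max = max([10.7, 7.1, 9.9, 8.1]) = 10.7
S (sum of others) = 35.8 - 10.7 = 25.1
min_reach = max(0, 10.7 - 25.1) = max(0, -14.4) = 0

Answer: 0.0000 35.8000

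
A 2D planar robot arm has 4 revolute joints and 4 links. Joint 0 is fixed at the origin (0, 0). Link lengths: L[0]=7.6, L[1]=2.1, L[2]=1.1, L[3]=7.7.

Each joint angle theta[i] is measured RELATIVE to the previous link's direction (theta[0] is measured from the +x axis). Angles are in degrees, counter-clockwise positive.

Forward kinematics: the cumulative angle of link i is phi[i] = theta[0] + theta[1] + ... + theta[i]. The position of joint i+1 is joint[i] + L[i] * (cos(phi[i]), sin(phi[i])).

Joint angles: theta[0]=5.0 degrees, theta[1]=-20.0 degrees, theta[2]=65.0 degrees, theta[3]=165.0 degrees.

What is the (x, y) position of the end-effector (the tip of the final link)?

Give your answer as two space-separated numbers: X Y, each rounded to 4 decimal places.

Answer: 3.9991 -3.4550

Derivation:
joint[0] = (0.0000, 0.0000)  (base)
link 0: phi[0] = 5 = 5 deg
  cos(5 deg) = 0.9962, sin(5 deg) = 0.0872
  joint[1] = (0.0000, 0.0000) + 7.6 * (0.9962, 0.0872) = (0.0000 + 7.5711, 0.0000 + 0.6624) = (7.5711, 0.6624)
link 1: phi[1] = 5 + -20 = -15 deg
  cos(-15 deg) = 0.9659, sin(-15 deg) = -0.2588
  joint[2] = (7.5711, 0.6624) + 2.1 * (0.9659, -0.2588) = (7.5711 + 2.0284, 0.6624 + -0.5435) = (9.5995, 0.1189)
link 2: phi[2] = 5 + -20 + 65 = 50 deg
  cos(50 deg) = 0.6428, sin(50 deg) = 0.7660
  joint[3] = (9.5995, 0.1189) + 1.1 * (0.6428, 0.7660) = (9.5995 + 0.7071, 0.1189 + 0.8426) = (10.3066, 0.9615)
link 3: phi[3] = 5 + -20 + 65 + 165 = 215 deg
  cos(215 deg) = -0.8192, sin(215 deg) = -0.5736
  joint[4] = (10.3066, 0.9615) + 7.7 * (-0.8192, -0.5736) = (10.3066 + -6.3075, 0.9615 + -4.4165) = (3.9991, -3.4550)
End effector: (3.9991, -3.4550)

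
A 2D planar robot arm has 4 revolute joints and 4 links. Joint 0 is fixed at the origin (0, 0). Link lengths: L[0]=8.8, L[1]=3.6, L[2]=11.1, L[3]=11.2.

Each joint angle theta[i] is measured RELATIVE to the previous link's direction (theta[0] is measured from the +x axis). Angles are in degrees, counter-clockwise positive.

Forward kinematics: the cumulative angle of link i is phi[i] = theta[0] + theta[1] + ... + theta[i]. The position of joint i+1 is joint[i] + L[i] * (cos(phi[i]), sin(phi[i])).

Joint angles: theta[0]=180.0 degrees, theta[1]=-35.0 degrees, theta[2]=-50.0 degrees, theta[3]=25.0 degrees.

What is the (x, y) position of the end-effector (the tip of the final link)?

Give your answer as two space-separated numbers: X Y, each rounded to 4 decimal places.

joint[0] = (0.0000, 0.0000)  (base)
link 0: phi[0] = 180 = 180 deg
  cos(180 deg) = -1.0000, sin(180 deg) = 0.0000
  joint[1] = (0.0000, 0.0000) + 8.8 * (-1.0000, 0.0000) = (0.0000 + -8.8000, 0.0000 + 0.0000) = (-8.8000, 0.0000)
link 1: phi[1] = 180 + -35 = 145 deg
  cos(145 deg) = -0.8192, sin(145 deg) = 0.5736
  joint[2] = (-8.8000, 0.0000) + 3.6 * (-0.8192, 0.5736) = (-8.8000 + -2.9489, 0.0000 + 2.0649) = (-11.7489, 2.0649)
link 2: phi[2] = 180 + -35 + -50 = 95 deg
  cos(95 deg) = -0.0872, sin(95 deg) = 0.9962
  joint[3] = (-11.7489, 2.0649) + 11.1 * (-0.0872, 0.9962) = (-11.7489 + -0.9674, 2.0649 + 11.0578) = (-12.7164, 13.1226)
link 3: phi[3] = 180 + -35 + -50 + 25 = 120 deg
  cos(120 deg) = -0.5000, sin(120 deg) = 0.8660
  joint[4] = (-12.7164, 13.1226) + 11.2 * (-0.5000, 0.8660) = (-12.7164 + -5.6000, 13.1226 + 9.6995) = (-18.3164, 22.8221)
End effector: (-18.3164, 22.8221)

Answer: -18.3164 22.8221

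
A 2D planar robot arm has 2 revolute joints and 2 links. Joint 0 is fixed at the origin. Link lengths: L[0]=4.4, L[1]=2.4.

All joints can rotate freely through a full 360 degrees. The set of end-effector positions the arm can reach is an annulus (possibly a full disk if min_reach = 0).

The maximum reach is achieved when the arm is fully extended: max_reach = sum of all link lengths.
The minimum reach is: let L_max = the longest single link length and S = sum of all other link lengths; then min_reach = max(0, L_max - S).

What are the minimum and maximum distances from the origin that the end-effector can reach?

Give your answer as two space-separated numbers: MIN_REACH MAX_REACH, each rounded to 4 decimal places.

Answer: 2.0000 6.8000

Derivation:
Link lengths: [4.4, 2.4]
max_reach = 4.4 + 2.4 = 6.8
L_max = max([4.4, 2.4]) = 4.4
S (sum of others) = 6.8 - 4.4 = 2.4
min_reach = max(0, 4.4 - 2.4) = max(0, 2) = 2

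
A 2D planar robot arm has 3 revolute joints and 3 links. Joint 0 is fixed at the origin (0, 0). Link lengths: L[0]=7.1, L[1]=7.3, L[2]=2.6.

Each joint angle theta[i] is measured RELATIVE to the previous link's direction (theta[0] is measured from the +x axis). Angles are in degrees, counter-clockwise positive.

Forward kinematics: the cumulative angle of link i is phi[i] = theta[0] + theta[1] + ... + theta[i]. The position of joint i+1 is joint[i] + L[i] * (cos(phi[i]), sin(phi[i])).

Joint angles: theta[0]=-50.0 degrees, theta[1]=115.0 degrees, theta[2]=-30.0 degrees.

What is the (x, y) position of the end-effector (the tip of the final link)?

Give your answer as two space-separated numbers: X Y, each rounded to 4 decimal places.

joint[0] = (0.0000, 0.0000)  (base)
link 0: phi[0] = -50 = -50 deg
  cos(-50 deg) = 0.6428, sin(-50 deg) = -0.7660
  joint[1] = (0.0000, 0.0000) + 7.1 * (0.6428, -0.7660) = (0.0000 + 4.5638, 0.0000 + -5.4389) = (4.5638, -5.4389)
link 1: phi[1] = -50 + 115 = 65 deg
  cos(65 deg) = 0.4226, sin(65 deg) = 0.9063
  joint[2] = (4.5638, -5.4389) + 7.3 * (0.4226, 0.9063) = (4.5638 + 3.0851, -5.4389 + 6.6160) = (7.6489, 1.1771)
link 2: phi[2] = -50 + 115 + -30 = 35 deg
  cos(35 deg) = 0.8192, sin(35 deg) = 0.5736
  joint[3] = (7.6489, 1.1771) + 2.6 * (0.8192, 0.5736) = (7.6489 + 2.1298, 1.1771 + 1.4913) = (9.7787, 2.6684)
End effector: (9.7787, 2.6684)

Answer: 9.7787 2.6684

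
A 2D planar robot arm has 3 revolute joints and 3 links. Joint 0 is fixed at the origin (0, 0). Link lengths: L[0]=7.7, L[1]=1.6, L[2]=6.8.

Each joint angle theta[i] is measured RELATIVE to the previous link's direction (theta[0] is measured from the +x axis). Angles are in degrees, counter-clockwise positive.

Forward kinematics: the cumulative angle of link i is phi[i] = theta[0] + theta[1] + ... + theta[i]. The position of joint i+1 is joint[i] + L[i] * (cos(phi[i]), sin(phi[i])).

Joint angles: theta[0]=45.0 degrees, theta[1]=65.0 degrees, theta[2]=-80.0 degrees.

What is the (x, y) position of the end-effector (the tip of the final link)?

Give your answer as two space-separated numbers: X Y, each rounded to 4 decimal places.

Answer: 10.7865 10.3482

Derivation:
joint[0] = (0.0000, 0.0000)  (base)
link 0: phi[0] = 45 = 45 deg
  cos(45 deg) = 0.7071, sin(45 deg) = 0.7071
  joint[1] = (0.0000, 0.0000) + 7.7 * (0.7071, 0.7071) = (0.0000 + 5.4447, 0.0000 + 5.4447) = (5.4447, 5.4447)
link 1: phi[1] = 45 + 65 = 110 deg
  cos(110 deg) = -0.3420, sin(110 deg) = 0.9397
  joint[2] = (5.4447, 5.4447) + 1.6 * (-0.3420, 0.9397) = (5.4447 + -0.5472, 5.4447 + 1.5035) = (4.8975, 6.9482)
link 2: phi[2] = 45 + 65 + -80 = 30 deg
  cos(30 deg) = 0.8660, sin(30 deg) = 0.5000
  joint[3] = (4.8975, 6.9482) + 6.8 * (0.8660, 0.5000) = (4.8975 + 5.8890, 6.9482 + 3.4000) = (10.7865, 10.3482)
End effector: (10.7865, 10.3482)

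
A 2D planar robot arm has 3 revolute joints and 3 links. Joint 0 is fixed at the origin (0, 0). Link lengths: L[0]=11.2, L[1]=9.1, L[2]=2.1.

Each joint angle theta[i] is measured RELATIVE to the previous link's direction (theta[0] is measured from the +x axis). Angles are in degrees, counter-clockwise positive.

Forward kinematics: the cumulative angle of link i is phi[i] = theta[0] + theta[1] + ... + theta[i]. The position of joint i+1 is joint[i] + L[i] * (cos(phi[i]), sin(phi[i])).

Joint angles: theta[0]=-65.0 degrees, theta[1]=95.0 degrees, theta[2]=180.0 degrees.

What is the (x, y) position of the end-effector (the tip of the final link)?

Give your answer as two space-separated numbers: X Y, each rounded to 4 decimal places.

joint[0] = (0.0000, 0.0000)  (base)
link 0: phi[0] = -65 = -65 deg
  cos(-65 deg) = 0.4226, sin(-65 deg) = -0.9063
  joint[1] = (0.0000, 0.0000) + 11.2 * (0.4226, -0.9063) = (0.0000 + 4.7333, 0.0000 + -10.1506) = (4.7333, -10.1506)
link 1: phi[1] = -65 + 95 = 30 deg
  cos(30 deg) = 0.8660, sin(30 deg) = 0.5000
  joint[2] = (4.7333, -10.1506) + 9.1 * (0.8660, 0.5000) = (4.7333 + 7.8808, -10.1506 + 4.5500) = (12.6142, -5.6006)
link 2: phi[2] = -65 + 95 + 180 = 210 deg
  cos(210 deg) = -0.8660, sin(210 deg) = -0.5000
  joint[3] = (12.6142, -5.6006) + 2.1 * (-0.8660, -0.5000) = (12.6142 + -1.8187, -5.6006 + -1.0500) = (10.7955, -6.6506)
End effector: (10.7955, -6.6506)

Answer: 10.7955 -6.6506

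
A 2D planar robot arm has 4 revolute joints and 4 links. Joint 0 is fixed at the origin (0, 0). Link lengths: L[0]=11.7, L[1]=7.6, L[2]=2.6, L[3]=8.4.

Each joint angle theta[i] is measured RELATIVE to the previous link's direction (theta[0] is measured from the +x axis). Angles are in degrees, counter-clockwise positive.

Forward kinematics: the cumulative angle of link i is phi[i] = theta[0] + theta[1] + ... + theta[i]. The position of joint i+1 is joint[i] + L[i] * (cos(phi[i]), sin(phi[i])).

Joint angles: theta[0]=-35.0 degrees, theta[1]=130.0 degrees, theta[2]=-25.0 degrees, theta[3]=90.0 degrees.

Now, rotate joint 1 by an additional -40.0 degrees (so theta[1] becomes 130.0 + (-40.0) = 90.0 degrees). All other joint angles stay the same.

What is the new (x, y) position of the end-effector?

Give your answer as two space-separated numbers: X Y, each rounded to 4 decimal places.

joint[0] = (0.0000, 0.0000)  (base)
link 0: phi[0] = -35 = -35 deg
  cos(-35 deg) = 0.8192, sin(-35 deg) = -0.5736
  joint[1] = (0.0000, 0.0000) + 11.7 * (0.8192, -0.5736) = (0.0000 + 9.5841, 0.0000 + -6.7108) = (9.5841, -6.7108)
link 1: phi[1] = -35 + 90 = 55 deg
  cos(55 deg) = 0.5736, sin(55 deg) = 0.8192
  joint[2] = (9.5841, -6.7108) + 7.6 * (0.5736, 0.8192) = (9.5841 + 4.3592, -6.7108 + 6.2256) = (13.9433, -0.4853)
link 2: phi[2] = -35 + 90 + -25 = 30 deg
  cos(30 deg) = 0.8660, sin(30 deg) = 0.5000
  joint[3] = (13.9433, -0.4853) + 2.6 * (0.8660, 0.5000) = (13.9433 + 2.2517, -0.4853 + 1.3000) = (16.1949, 0.8147)
link 3: phi[3] = -35 + 90 + -25 + 90 = 120 deg
  cos(120 deg) = -0.5000, sin(120 deg) = 0.8660
  joint[4] = (16.1949, 0.8147) + 8.4 * (-0.5000, 0.8660) = (16.1949 + -4.2000, 0.8147 + 7.2746) = (11.9949, 8.0893)
End effector: (11.9949, 8.0893)

Answer: 11.9949 8.0893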